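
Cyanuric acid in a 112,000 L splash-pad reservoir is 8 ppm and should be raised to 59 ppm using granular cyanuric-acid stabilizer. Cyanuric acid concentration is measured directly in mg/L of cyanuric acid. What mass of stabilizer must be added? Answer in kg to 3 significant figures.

CYA to add: (59 − 8) = 51 mg/L × 112,000 L = 5712 g cyanuric acid.

5.71 kg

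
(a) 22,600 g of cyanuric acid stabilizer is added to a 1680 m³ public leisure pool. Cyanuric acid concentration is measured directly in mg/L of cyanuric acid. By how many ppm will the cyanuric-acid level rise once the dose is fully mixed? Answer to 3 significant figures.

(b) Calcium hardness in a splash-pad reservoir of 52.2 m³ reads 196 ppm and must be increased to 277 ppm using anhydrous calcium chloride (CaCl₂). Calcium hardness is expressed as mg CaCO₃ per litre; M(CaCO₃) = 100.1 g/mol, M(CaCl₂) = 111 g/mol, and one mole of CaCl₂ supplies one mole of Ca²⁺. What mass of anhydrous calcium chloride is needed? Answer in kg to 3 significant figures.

(a) 13.5 ppm; (b) 4.69 kg

(a) Volume: 1680 m³ = 1,680,000 L.
(a) Rise: 22,600 g / 1,680,000 L × 1000 = 13.45 mg/L.

(b) Volume: 52.2 m³ = 52,200 L.
(b) Hardness to add: (277 − 196) = 81 mg/L as CaCO₃ × 52,200 L = 4228 g as CaCO₃.
(b) Moles of Ca²⁺ (1 mol Ca²⁺ ≡ 1 mol CaCO₃): 4228 / 100.1 g/mol = 42.24 mol.
(b) Mass of CaCl₂: 42.24 × 111 = 4689 g.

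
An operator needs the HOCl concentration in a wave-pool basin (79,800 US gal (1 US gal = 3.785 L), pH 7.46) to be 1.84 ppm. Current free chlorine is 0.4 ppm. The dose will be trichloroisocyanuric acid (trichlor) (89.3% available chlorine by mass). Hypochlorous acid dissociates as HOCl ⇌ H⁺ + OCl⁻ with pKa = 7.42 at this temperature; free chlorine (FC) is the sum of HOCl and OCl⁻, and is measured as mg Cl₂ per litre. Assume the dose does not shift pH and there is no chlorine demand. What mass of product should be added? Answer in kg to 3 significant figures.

Volume: 79,800 US gal × 3.785 L/gal = 302,043 L.
[OCl⁻]/[HOCl] = 10^(pH − pKa) = 10^(7.46 − 7.42) = 1.096; fraction as HOCl = 1/(1 + 1.096) = 0.477.
Free chlorine required for 1.84 ppm HOCl: 1.84 / 0.477 = 3.858 ppm.
FC to add: 3.858 − 0.4 = 3.458 mg/L as Cl₂.
Cl₂ equivalent: 3.458 mg/L × 302,043 L = 1044 g.
Product at 89.3% available Cl: 1044 / 0.893 = 1169 g.

1.17 kg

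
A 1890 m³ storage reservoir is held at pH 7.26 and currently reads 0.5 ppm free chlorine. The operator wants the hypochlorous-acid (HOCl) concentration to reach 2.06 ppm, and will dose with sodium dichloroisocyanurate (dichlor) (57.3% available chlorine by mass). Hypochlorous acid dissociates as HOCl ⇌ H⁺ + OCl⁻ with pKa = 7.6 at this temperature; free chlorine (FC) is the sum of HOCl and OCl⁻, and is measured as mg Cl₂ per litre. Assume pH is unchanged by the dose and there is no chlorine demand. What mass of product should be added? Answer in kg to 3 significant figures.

8.25 kg

Volume: 1890 m³ = 1,890,000 L.
[OCl⁻]/[HOCl] = 10^(pH − pKa) = 10^(7.26 − 7.6) = 0.4571; fraction as HOCl = 1/(1 + 0.4571) = 0.6863.
Free chlorine required for 2.06 ppm HOCl: 2.06 / 0.6863 = 3.002 ppm.
FC to add: 3.002 − 0.5 = 2.502 mg/L as Cl₂.
Cl₂ equivalent: 2.502 mg/L × 1,890,000 L = 4728 g.
Product at 57.3% available Cl: 4728 / 0.573 = 8251 g.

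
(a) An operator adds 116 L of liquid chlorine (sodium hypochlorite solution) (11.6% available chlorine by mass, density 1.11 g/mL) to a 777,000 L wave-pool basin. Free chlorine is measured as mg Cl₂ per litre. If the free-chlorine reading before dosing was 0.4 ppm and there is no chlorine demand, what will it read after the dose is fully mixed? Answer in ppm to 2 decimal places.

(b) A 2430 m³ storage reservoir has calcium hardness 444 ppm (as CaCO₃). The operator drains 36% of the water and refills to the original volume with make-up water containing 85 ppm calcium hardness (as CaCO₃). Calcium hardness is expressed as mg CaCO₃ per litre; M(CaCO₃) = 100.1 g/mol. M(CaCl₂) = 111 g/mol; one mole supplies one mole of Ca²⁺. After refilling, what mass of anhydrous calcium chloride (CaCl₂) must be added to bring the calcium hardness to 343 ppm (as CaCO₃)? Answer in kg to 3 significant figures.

(a) Mass of solution: 116 L × 1000 mL/L × 1.11 g/mL = 128,800 g.
(a) Available chlorine delivered: 128,800 g × 0.116 = 14,940 g as Cl₂.
(a) Concentration rise: 14,940 g / 777,000 L = 19.22 mg/L = 19.22 ppm.
(a) Final FC: 0.4 + 19.22 = 19.62 ppm.

(b) Volume: 2430 m³ = 2,430,000 L.
(b) After draining 36% and refilling: 444 × 0.64 + 85 × 0.36 = 314.76 ppm.
(b) Deficit to target: 343 − 314.76 = 28.24 mg/L.
(b) As CaCO₃: 28.24 mg/L × 2,430,000 L = 68,620 g; ÷ 100.1 = 685.5 mol Ca²⁺.
(b) Mass: 685.5 × 111 = 76,100 g.

(a) 19.62 ppm; (b) 76.1 kg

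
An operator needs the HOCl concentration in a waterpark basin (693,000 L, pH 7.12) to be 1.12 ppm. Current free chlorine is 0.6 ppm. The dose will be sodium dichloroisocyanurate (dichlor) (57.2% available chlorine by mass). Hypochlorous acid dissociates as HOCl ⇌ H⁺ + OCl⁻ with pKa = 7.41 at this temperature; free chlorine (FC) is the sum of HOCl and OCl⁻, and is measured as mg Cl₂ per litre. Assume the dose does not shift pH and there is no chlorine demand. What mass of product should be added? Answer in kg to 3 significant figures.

1.33 kg

[OCl⁻]/[HOCl] = 10^(pH − pKa) = 10^(7.12 − 7.41) = 0.5129; fraction as HOCl = 1/(1 + 0.5129) = 0.661.
Free chlorine required for 1.12 ppm HOCl: 1.12 / 0.661 = 1.694 ppm.
FC to add: 1.694 − 0.6 = 1.094 mg/L as Cl₂.
Cl₂ equivalent: 1.094 mg/L × 693,000 L = 758.4 g.
Product at 57.2% available Cl: 758.4 / 0.572 = 1326 g.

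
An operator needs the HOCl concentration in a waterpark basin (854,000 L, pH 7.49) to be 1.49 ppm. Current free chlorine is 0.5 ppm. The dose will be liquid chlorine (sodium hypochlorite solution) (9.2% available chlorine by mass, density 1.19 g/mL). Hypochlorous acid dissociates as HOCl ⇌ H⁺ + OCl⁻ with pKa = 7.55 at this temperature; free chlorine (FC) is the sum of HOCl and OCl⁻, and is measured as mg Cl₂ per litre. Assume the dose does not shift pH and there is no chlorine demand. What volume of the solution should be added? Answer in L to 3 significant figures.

17.8 L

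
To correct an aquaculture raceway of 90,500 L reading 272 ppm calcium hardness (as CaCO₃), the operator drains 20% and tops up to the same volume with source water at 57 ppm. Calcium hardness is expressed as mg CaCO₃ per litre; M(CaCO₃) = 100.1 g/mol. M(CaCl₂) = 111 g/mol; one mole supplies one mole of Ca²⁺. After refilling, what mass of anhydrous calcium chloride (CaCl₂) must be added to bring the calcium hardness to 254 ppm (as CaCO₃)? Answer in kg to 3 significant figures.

2.51 kg

After draining 20% and refilling: 272 × 0.80 + 57 × 0.20 = 229 ppm.
Deficit to target: 254 − 229 = 25 mg/L.
As CaCO₃: 25 mg/L × 90,500 L = 2262 g; ÷ 100.1 = 22.6 mol Ca²⁺.
Mass: 22.6 × 111 = 2509 g.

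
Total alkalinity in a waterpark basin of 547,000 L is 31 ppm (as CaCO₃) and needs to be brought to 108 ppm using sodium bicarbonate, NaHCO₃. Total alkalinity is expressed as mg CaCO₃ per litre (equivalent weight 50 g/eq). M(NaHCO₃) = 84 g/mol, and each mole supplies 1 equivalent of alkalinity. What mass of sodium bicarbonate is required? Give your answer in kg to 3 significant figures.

70.8 kg

Alkalinity to add: (108 − 31) = 77 mg/L as CaCO₃ × 547,000 L = 42,120 g as CaCO₃.
Equivalents: 42,120 g ÷ 50 g/eq = 842.4 eq.
NaHCO₃ supplies 1 eq per mole → 842.4 mol.
Mass: 842.4 mol × 84 g/mol = 70,760 g.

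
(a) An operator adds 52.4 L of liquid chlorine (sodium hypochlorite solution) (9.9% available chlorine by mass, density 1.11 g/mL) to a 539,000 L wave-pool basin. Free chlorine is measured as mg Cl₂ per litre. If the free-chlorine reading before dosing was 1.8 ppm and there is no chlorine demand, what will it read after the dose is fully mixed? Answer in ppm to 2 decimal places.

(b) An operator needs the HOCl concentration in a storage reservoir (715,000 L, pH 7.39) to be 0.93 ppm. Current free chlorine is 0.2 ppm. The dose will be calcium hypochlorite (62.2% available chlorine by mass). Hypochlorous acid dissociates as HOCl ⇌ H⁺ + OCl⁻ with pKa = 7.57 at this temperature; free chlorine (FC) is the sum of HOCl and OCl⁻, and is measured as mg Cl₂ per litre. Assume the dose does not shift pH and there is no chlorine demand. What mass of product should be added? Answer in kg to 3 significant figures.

(a) 12.48 ppm; (b) 1.55 kg

(a) Mass of solution: 52.4 L × 1000 mL/L × 1.11 g/mL = 58,160 g.
(a) Available chlorine delivered: 58,160 g × 0.099 = 5758 g as Cl₂.
(a) Concentration rise: 5758 g / 539,000 L = 10.68 mg/L = 10.68 ppm.
(a) Final FC: 1.8 + 10.68 = 12.48 ppm.

(b) [OCl⁻]/[HOCl] = 10^(pH − pKa) = 10^(7.39 − 7.57) = 0.6607; fraction as HOCl = 1/(1 + 0.6607) = 0.6022.
(b) Free chlorine required for 0.93 ppm HOCl: 0.93 / 0.6022 = 1.544 ppm.
(b) FC to add: 1.544 − 0.2 = 1.344 mg/L as Cl₂.
(b) Cl₂ equivalent: 1.344 mg/L × 715,000 L = 961.3 g.
(b) Product at 62.2% available Cl: 961.3 / 0.622 = 1545 g.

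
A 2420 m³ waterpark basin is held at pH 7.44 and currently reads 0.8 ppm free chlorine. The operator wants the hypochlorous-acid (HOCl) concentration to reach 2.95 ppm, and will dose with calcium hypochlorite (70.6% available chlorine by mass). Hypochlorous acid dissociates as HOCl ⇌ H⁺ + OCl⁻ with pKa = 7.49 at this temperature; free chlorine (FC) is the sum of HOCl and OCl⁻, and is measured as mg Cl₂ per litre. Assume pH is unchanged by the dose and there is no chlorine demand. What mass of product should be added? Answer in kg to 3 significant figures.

Volume: 2420 m³ = 2,420,000 L.
[OCl⁻]/[HOCl] = 10^(pH − pKa) = 10^(7.44 − 7.49) = 0.8913; fraction as HOCl = 1/(1 + 0.8913) = 0.5288.
Free chlorine required for 2.95 ppm HOCl: 2.95 / 0.5288 = 5.579 ppm.
FC to add: 5.579 − 0.8 = 4.779 mg/L as Cl₂.
Cl₂ equivalent: 4.779 mg/L × 2,420,000 L = 11,570 g.
Product at 70.6% available Cl: 11,570 / 0.706 = 16,380 g.

16.4 kg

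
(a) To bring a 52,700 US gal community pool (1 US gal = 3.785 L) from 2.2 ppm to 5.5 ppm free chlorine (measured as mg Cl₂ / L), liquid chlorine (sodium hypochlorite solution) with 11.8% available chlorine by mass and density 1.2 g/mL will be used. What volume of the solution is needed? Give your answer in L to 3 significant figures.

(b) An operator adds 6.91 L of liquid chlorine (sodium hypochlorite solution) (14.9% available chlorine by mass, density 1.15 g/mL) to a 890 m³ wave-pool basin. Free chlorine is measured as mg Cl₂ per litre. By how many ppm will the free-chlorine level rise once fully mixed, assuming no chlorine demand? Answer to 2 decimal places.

(a) Volume: 52,700 US gal × 3.785 L/gal = 199,470 L.
(a) Chlorine deficit: 5.5 − 2.2 = 3.3 ppm = 3.3 mg/L as Cl₂.
(a) Cl₂ equivalent needed: 3.3 mg/L × 199,470 L = 658,200 mg = 658.2 g.
(a) Product at 11.8% available chlorine: 658.2 / 0.118 = 5578 g.
(a) Volume at density 1.2 g/mL: 5578 g ÷ 1.2 g/mL = 4649 mL.

(b) Volume: 890 m³ = 890,000 L.
(b) Mass of solution: 6.91 L × 1000 mL/L × 1.15 g/mL = 7946 g.
(b) Available chlorine delivered: 7946 g × 0.149 = 1184 g as Cl₂.
(b) Concentration rise: 1184 g / 890,000 L = 1.33 mg/L = 1.33 ppm.

(a) 4.65 L; (b) 1.33 ppm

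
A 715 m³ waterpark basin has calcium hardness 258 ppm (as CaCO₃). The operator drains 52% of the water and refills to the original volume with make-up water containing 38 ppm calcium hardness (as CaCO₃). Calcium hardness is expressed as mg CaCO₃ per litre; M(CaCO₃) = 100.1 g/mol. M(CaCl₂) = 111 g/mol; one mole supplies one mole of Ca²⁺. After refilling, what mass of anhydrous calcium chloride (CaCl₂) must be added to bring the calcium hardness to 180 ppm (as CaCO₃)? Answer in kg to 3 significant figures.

28.9 kg

Volume: 715 m³ = 715,000 L.
After draining 52% and refilling: 258 × 0.48 + 38 × 0.52 = 143.6 ppm.
Deficit to target: 180 − 143.6 = 36.4 mg/L.
As CaCO₃: 36.4 mg/L × 715,000 L = 26,030 g; ÷ 100.1 = 260 mol Ca²⁺.
Mass: 260 × 111 = 28,860 g.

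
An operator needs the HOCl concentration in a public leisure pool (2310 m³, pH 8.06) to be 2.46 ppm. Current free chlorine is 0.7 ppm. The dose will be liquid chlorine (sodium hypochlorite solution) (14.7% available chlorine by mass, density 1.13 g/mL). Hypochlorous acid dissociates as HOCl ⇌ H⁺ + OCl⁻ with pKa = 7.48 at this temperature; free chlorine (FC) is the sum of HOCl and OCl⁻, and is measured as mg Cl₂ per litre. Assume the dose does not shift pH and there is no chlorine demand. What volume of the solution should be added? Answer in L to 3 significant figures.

155 L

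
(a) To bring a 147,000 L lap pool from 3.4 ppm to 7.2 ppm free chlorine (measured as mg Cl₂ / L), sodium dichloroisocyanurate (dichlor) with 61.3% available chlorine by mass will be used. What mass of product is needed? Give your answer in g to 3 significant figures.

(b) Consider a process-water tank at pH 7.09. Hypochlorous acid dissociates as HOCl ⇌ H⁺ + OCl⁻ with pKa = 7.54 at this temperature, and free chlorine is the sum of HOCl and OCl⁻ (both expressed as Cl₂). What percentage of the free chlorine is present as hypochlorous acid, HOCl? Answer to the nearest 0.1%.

(a) Chlorine deficit: 7.2 − 3.4 = 3.8 ppm = 3.8 mg/L as Cl₂.
(a) Cl₂ equivalent needed: 3.8 mg/L × 147,000 L = 558,600 mg = 558.6 g.
(a) Product at 61.3% available chlorine: 558.6 / 0.613 = 911.3 g.

(b) [OCl⁻]/[HOCl] = 10^(pH − pKa) = 10^(7.09 − 7.54) = 10^-0.45 = 0.3548.
(b) Fraction as HOCl = 1 / (1 + 0.3548) = 0.7381.

(a) 911 g; (b) 73.8%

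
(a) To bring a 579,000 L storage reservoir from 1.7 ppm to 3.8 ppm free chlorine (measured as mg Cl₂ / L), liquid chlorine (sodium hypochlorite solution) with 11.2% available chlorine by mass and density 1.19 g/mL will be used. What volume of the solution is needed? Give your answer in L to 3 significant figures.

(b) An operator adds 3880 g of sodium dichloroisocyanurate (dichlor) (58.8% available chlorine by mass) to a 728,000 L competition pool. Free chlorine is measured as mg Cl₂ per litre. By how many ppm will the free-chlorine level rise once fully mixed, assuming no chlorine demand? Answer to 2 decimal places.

(a) 9.12 L; (b) 3.13 ppm

(a) Chlorine deficit: 3.8 − 1.7 = 2.1 ppm = 2.1 mg/L as Cl₂.
(a) Cl₂ equivalent needed: 2.1 mg/L × 579,000 L = 1,216,000 mg = 1216 g.
(a) Product at 11.2% available chlorine: 1216 / 0.112 = 10,860 g.
(a) Volume at density 1.19 g/mL: 10,860 g ÷ 1.19 g/mL = 9123 mL.

(b) Available chlorine delivered: 3880 g × 0.588 = 2281 g as Cl₂.
(b) Concentration rise: 2281 g / 728,000 L = 3.134 mg/L = 3.13 ppm.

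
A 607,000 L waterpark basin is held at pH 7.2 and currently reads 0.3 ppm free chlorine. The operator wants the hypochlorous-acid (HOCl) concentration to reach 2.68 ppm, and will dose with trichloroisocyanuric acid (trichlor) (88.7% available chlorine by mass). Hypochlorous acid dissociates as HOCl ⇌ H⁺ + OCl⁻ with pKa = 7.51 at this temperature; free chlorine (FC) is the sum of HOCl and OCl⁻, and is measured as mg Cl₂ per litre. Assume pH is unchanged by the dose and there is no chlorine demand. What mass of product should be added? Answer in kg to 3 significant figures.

2.53 kg

[OCl⁻]/[HOCl] = 10^(pH − pKa) = 10^(7.2 − 7.51) = 0.4898; fraction as HOCl = 1/(1 + 0.4898) = 0.6712.
Free chlorine required for 2.68 ppm HOCl: 2.68 / 0.6712 = 3.993 ppm.
FC to add: 3.993 − 0.3 = 3.693 mg/L as Cl₂.
Cl₂ equivalent: 3.693 mg/L × 607,000 L = 2241 g.
Product at 88.7% available Cl: 2241 / 0.887 = 2527 g.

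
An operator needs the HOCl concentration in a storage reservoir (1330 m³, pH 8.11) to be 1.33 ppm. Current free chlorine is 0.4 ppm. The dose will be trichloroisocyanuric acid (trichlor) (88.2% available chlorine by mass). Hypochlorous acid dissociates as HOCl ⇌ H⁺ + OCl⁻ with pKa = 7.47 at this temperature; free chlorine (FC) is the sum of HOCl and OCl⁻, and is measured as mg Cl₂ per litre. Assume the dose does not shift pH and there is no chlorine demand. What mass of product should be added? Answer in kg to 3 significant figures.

10.2 kg

Volume: 1330 m³ = 1,330,000 L.
[OCl⁻]/[HOCl] = 10^(pH − pKa) = 10^(8.11 − 7.47) = 4.365; fraction as HOCl = 1/(1 + 4.365) = 0.1864.
Free chlorine required for 1.33 ppm HOCl: 1.33 / 0.1864 = 7.136 ppm.
FC to add: 7.136 − 0.4 = 6.736 mg/L as Cl₂.
Cl₂ equivalent: 6.736 mg/L × 1,330,000 L = 8958 g.
Product at 88.2% available Cl: 8958 / 0.882 = 10,160 g.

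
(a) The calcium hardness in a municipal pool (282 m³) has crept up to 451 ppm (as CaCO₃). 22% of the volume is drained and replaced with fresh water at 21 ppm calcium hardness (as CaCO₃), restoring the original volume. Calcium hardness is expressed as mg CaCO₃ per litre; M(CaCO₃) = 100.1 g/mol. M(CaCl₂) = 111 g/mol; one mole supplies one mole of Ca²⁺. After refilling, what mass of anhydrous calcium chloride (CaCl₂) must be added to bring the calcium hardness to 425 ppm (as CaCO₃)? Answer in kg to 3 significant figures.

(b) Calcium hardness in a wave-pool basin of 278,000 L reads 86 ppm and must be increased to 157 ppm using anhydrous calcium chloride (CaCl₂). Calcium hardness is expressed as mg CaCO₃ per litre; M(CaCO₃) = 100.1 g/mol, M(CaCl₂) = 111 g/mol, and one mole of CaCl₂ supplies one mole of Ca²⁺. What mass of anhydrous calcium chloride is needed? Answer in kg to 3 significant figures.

(a) Volume: 282 m³ = 282,000 L.
(a) After draining 22% and refilling: 451 × 0.78 + 21 × 0.22 = 356.4 ppm.
(a) Deficit to target: 425 − 356.4 = 68.6 mg/L.
(a) As CaCO₃: 68.6 mg/L × 282,000 L = 19,350 g; ÷ 100.1 = 193.3 mol Ca²⁺.
(a) Mass: 193.3 × 111 = 21,450 g.

(b) Hardness to add: (157 − 86) = 71 mg/L as CaCO₃ × 278,000 L = 19,740 g as CaCO₃.
(b) Moles of Ca²⁺ (1 mol Ca²⁺ ≡ 1 mol CaCO₃): 19,740 / 100.1 g/mol = 197.2 mol.
(b) Mass of CaCl₂: 197.2 × 111 = 21,890 g.

(a) 21.5 kg; (b) 21.9 kg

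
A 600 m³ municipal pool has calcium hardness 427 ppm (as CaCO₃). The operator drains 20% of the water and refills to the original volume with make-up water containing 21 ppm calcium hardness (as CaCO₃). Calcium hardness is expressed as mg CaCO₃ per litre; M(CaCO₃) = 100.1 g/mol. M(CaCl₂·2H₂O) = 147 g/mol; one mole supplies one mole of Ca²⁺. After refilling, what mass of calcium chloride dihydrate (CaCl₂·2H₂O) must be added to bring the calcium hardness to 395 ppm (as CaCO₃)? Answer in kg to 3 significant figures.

Volume: 600 m³ = 600,000 L.
After draining 20% and refilling: 427 × 0.80 + 21 × 0.20 = 345.8 ppm.
Deficit to target: 395 − 345.8 = 49.2 mg/L.
As CaCO₃: 49.2 mg/L × 600,000 L = 29,520 g; ÷ 100.1 = 294.9 mol Ca²⁺.
Mass: 294.9 × 147 = 43,350 g.

43.4 kg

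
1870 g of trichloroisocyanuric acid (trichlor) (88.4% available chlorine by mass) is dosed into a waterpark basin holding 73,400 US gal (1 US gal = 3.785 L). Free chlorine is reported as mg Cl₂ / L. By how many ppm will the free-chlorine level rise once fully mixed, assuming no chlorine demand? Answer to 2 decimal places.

5.95 ppm

Volume: 73,400 US gal × 3.785 L/gal = 277,819 L.
Available chlorine delivered: 1870 g × 0.884 = 1653 g as Cl₂.
Concentration rise: 1653 g / 277,819 L = 5.95 mg/L = 5.95 ppm.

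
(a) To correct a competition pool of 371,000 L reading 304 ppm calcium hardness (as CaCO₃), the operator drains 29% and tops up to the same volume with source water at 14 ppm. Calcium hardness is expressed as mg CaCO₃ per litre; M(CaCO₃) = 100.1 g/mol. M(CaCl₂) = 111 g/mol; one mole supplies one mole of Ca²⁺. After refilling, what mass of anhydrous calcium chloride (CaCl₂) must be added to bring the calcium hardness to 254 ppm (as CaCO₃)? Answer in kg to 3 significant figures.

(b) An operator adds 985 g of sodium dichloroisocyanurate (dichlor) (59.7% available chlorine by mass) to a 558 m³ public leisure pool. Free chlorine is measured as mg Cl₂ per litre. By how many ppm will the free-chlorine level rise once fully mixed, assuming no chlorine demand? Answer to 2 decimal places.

(a) After draining 29% and refilling: 304 × 0.71 + 14 × 0.29 = 219.9 ppm.
(a) Deficit to target: 254 − 219.9 = 34.1 mg/L.
(a) As CaCO₃: 34.1 mg/L × 371,000 L = 12,650 g; ÷ 100.1 = 126.4 mol Ca²⁺.
(a) Mass: 126.4 × 111 = 14,030 g.

(b) Volume: 558 m³ = 558,000 L.
(b) Available chlorine delivered: 985 g × 0.597 = 588 g as Cl₂.
(b) Concentration rise: 588 g / 558,000 L = 1.054 mg/L = 1.05 ppm.

(a) 14.0 kg; (b) 1.05 ppm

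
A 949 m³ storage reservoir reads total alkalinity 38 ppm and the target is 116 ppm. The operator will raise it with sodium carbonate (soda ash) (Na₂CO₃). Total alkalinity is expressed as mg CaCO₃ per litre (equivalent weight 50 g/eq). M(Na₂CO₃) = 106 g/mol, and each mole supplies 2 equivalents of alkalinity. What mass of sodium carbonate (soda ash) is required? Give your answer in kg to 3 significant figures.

78.5 kg

Volume: 949 m³ = 949,000 L.
Alkalinity to add: (116 − 38) = 78 mg/L as CaCO₃ × 949,000 L = 74,020 g as CaCO₃.
Equivalents: 74,020 g ÷ 50 g/eq = 1480 eq.
Each mole of Na₂CO₃ supplies 2 eq, so 1480 / 2 = 740.2 mol.
Mass: 740.2 mol × 106 g/mol = 78,460 g.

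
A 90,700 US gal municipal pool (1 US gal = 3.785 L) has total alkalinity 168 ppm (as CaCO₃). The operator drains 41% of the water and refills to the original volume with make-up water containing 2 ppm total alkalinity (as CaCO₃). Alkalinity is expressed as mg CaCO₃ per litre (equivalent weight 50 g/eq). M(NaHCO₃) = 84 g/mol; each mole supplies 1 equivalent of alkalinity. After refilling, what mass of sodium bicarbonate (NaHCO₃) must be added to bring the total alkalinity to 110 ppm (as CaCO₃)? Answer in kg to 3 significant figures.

5.80 kg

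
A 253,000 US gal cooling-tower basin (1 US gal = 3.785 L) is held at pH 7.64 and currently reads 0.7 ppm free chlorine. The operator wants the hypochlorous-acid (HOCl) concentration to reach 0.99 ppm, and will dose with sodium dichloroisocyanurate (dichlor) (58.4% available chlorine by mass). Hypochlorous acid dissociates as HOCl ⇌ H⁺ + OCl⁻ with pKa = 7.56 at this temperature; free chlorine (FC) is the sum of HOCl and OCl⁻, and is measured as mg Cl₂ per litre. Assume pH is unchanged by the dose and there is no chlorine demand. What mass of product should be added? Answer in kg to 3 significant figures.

2.43 kg

Volume: 253,000 US gal × 3.785 L/gal = 957,605 L.
[OCl⁻]/[HOCl] = 10^(pH − pKa) = 10^(7.64 − 7.56) = 1.202; fraction as HOCl = 1/(1 + 1.202) = 0.4541.
Free chlorine required for 0.99 ppm HOCl: 0.99 / 0.4541 = 2.18 ppm.
FC to add: 2.18 − 0.7 = 1.48 mg/L as Cl₂.
Cl₂ equivalent: 1.48 mg/L × 957,605 L = 1417 g.
Product at 58.4% available Cl: 1417 / 0.584 = 2427 g.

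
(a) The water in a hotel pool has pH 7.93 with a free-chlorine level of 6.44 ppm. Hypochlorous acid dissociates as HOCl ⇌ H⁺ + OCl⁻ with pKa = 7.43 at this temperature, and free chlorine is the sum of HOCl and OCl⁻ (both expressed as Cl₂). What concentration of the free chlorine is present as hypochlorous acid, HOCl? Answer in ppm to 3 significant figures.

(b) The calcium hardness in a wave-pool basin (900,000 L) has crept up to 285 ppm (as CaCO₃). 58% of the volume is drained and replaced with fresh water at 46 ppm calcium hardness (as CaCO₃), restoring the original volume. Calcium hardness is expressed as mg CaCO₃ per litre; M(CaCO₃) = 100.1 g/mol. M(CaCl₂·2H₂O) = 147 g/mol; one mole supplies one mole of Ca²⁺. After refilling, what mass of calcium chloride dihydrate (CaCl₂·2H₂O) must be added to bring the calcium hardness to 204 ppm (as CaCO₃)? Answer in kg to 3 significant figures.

(a) 1.55 ppm; (b) 76.2 kg

(a) [OCl⁻]/[HOCl] = 10^(pH − pKa) = 10^(7.93 − 7.43) = 10^0.50 = 3.162.
(a) Fraction as HOCl = 1 / (1 + 3.162) = 0.2403.
(a) HOCl = 0.2403 × 6.44 ppm = 1.547 ppm.

(b) After draining 58% and refilling: 285 × 0.42 + 46 × 0.58 = 146.38 ppm.
(b) Deficit to target: 204 − 146.38 = 57.62 mg/L.
(b) As CaCO₃: 57.62 mg/L × 900,000 L = 51,860 g; ÷ 100.1 = 518.1 mol Ca²⁺.
(b) Mass: 518.1 × 147 = 76,160 g.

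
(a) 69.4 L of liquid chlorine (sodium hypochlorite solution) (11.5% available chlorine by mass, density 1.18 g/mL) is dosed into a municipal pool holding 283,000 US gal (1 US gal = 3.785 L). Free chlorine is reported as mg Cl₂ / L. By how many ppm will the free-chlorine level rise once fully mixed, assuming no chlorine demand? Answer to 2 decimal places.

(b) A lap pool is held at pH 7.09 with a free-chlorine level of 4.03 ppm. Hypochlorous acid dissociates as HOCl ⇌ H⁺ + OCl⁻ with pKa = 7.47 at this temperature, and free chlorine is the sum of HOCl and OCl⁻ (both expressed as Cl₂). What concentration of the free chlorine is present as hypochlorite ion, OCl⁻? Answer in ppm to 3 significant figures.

(a) Volume: 283,000 US gal × 3.785 L/gal = 1,071,155 L.
(a) Mass of solution: 69.4 L × 1000 mL/L × 1.18 g/mL = 81,890 g.
(a) Available chlorine delivered: 81,890 g × 0.115 = 9418 g as Cl₂.
(a) Concentration rise: 9418 g / 1,071,155 L = 8.792 mg/L = 8.79 ppm.

(b) [OCl⁻]/[HOCl] = 10^(pH − pKa) = 10^(7.09 − 7.47) = 10^-0.38 = 0.4169.
(b) Fraction as HOCl = 1 / (1 + 0.4169) = 0.7058.
(b) OCl⁻ = (1 − 0.7058) × 4.03 ppm = 1.186 ppm.

(a) 8.79 ppm; (b) 1.19 ppm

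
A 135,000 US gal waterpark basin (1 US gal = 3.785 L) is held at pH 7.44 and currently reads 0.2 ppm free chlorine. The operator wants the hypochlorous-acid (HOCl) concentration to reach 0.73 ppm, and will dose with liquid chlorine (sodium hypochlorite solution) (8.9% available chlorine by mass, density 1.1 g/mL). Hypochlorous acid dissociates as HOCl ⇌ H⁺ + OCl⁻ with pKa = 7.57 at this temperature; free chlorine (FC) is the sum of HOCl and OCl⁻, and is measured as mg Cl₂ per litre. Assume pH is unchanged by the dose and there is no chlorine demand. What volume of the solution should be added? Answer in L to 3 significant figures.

5.59 L

Volume: 135,000 US gal × 3.785 L/gal = 510,975 L.
[OCl⁻]/[HOCl] = 10^(pH − pKa) = 10^(7.44 − 7.57) = 0.7413; fraction as HOCl = 1/(1 + 0.7413) = 0.5743.
Free chlorine required for 0.73 ppm HOCl: 0.73 / 0.5743 = 1.271 ppm.
FC to add: 1.271 − 0.2 = 1.071 mg/L as Cl₂.
Cl₂ equivalent: 1.071 mg/L × 510,975 L = 547.3 g.
Product at 8.9% available Cl: 547.3 / 0.089 = 6150 g.
Volume: 6150 g ÷ 1.1 g/mL = 5591 mL.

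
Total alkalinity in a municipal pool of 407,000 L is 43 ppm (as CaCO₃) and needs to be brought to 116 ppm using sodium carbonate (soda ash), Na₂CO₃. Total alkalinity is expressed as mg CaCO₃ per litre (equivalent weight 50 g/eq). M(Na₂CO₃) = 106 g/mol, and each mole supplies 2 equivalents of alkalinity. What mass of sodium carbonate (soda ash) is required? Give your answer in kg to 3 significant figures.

31.5 kg

Alkalinity to add: (116 − 43) = 73 mg/L as CaCO₃ × 407,000 L = 29,710 g as CaCO₃.
Equivalents: 29,710 g ÷ 50 g/eq = 594.2 eq.
Each mole of Na₂CO₃ supplies 2 eq, so 594.2 / 2 = 297.1 mol.
Mass: 297.1 mol × 106 g/mol = 31,490 g.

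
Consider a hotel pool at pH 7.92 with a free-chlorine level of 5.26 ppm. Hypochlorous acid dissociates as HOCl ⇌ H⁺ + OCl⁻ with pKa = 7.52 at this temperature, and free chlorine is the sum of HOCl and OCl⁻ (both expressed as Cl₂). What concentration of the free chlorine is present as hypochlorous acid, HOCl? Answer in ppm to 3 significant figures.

[OCl⁻]/[HOCl] = 10^(pH − pKa) = 10^(7.92 − 7.52) = 10^0.40 = 2.512.
Fraction as HOCl = 1 / (1 + 2.512) = 0.2847.
HOCl = 0.2847 × 5.26 ppm = 1.498 ppm.

1.50 ppm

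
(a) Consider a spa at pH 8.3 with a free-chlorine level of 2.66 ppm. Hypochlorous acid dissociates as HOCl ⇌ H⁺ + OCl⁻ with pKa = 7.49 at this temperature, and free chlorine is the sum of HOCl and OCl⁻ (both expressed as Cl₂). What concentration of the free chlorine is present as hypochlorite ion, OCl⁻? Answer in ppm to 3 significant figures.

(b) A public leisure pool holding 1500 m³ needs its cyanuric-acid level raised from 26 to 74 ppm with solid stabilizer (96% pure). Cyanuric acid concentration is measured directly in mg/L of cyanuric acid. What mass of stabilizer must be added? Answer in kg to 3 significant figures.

(a) 2.30 ppm; (b) 75.0 kg

(a) [OCl⁻]/[HOCl] = 10^(pH − pKa) = 10^(8.3 − 7.49) = 10^0.81 = 6.457.
(a) Fraction as HOCl = 1 / (1 + 6.457) = 0.1341.
(a) OCl⁻ = (1 − 0.1341) × 2.66 ppm = 2.303 ppm.

(b) Volume: 1500 m³ = 1,500,000 L.
(b) CYA to add: (74 − 26) = 48 mg/L × 1,500,000 L = 72,000 g cyanuric acid.
(b) At 96% purity: 72,000 / 0.96 = 75,000 g product.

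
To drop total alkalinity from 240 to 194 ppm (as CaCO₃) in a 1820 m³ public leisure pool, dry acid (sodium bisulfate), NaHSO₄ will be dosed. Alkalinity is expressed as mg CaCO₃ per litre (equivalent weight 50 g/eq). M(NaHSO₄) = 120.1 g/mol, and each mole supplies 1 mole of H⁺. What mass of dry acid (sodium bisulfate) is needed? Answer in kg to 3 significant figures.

201 kg

Volume: 1820 m³ = 1,820,000 L.
Alkalinity to neutralize: (240 − 194) = 46 mg/L as CaCO₃ × 1,820,000 L = 83,720 g as CaCO₃.
Equivalents of H⁺ required: 83,720 ÷ 50 g/eq = 1674 eq = 1674 mol NaHSO₄.
Mass of NaHSO₄: 1674 × 120.1 = 201,100 g.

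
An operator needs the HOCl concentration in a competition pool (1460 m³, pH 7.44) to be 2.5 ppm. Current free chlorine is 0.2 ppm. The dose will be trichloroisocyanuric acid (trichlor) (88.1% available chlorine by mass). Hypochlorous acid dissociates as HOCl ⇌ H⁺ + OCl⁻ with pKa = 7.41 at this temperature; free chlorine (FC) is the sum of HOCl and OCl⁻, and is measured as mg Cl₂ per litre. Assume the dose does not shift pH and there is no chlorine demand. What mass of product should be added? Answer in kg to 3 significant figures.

8.25 kg

Volume: 1460 m³ = 1,460,000 L.
[OCl⁻]/[HOCl] = 10^(pH − pKa) = 10^(7.44 − 7.41) = 1.072; fraction as HOCl = 1/(1 + 1.072) = 0.4827.
Free chlorine required for 2.5 ppm HOCl: 2.5 / 0.4827 = 5.179 ppm.
FC to add: 5.179 − 0.2 = 4.979 mg/L as Cl₂.
Cl₂ equivalent: 4.979 mg/L × 1,460,000 L = 7269 g.
Product at 88.1% available Cl: 7269 / 0.881 = 8251 g.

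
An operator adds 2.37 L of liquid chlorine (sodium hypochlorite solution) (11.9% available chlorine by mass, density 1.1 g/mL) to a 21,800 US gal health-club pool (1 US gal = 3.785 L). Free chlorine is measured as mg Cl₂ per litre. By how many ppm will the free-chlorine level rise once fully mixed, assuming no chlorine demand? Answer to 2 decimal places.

3.76 ppm

Volume: 21,800 US gal × 3.785 L/gal = 82,513 L.
Mass of solution: 2.37 L × 1000 mL/L × 1.1 g/mL = 2607 g.
Available chlorine delivered: 2607 g × 0.119 = 310.2 g as Cl₂.
Concentration rise: 310.2 g / 82,513 L = 3.76 mg/L = 3.76 ppm.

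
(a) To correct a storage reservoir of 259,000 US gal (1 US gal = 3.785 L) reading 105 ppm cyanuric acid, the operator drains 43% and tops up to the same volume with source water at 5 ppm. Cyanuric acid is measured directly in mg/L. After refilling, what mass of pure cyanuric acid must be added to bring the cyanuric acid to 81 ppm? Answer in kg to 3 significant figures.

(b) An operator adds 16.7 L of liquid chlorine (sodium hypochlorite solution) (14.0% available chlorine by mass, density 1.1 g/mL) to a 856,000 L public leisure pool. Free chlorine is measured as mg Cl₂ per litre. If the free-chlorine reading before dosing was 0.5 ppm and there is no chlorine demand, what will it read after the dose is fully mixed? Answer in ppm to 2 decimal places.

(a) 18.6 kg; (b) 3.50 ppm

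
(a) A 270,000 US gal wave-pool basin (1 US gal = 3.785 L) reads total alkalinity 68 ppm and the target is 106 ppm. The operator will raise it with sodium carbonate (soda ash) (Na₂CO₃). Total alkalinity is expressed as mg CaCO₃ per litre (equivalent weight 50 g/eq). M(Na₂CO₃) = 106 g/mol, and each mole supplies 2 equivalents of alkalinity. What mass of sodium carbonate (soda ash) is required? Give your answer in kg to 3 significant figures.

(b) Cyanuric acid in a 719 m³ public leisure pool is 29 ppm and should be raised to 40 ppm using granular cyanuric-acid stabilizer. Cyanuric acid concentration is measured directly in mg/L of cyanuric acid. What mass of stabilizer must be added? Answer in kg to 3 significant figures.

(a) 41.2 kg; (b) 7.91 kg

(a) Volume: 270,000 US gal × 3.785 L/gal = 1,021,950 L.
(a) Alkalinity to add: (106 − 68) = 38 mg/L as CaCO₃ × 1,021,950 L = 38,830 g as CaCO₃.
(a) Equivalents: 38,830 g ÷ 50 g/eq = 776.7 eq.
(a) Each mole of Na₂CO₃ supplies 2 eq, so 776.7 / 2 = 388.3 mol.
(a) Mass: 388.3 mol × 106 g/mol = 41,160 g.

(b) Volume: 719 m³ = 719,000 L.
(b) CYA to add: (40 − 29) = 11 mg/L × 719,000 L = 7909 g cyanuric acid.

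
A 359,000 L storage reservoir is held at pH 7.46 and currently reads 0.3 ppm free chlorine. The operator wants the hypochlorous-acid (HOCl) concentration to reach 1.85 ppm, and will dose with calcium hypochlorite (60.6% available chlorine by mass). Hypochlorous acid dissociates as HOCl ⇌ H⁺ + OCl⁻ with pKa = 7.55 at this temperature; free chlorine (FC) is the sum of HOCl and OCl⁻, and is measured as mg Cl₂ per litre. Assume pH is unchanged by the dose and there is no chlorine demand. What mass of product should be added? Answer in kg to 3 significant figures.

1.81 kg

[OCl⁻]/[HOCl] = 10^(pH − pKa) = 10^(7.46 − 7.55) = 0.8128; fraction as HOCl = 1/(1 + 0.8128) = 0.5516.
Free chlorine required for 1.85 ppm HOCl: 1.85 / 0.5516 = 3.354 ppm.
FC to add: 3.354 − 0.3 = 3.054 mg/L as Cl₂.
Cl₂ equivalent: 3.054 mg/L × 359,000 L = 1096 g.
Product at 60.6% available Cl: 1096 / 0.606 = 1809 g.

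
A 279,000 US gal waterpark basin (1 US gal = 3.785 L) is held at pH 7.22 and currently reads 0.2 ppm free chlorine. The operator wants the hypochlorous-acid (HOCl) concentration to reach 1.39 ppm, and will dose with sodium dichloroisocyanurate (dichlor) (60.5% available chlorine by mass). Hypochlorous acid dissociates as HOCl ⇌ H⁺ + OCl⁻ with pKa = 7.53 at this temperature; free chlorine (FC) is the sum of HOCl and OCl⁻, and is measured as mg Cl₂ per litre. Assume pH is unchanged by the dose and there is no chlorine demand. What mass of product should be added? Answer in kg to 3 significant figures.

3.27 kg

Volume: 279,000 US gal × 3.785 L/gal = 1,056,015 L.
[OCl⁻]/[HOCl] = 10^(pH − pKa) = 10^(7.22 − 7.53) = 0.4898; fraction as HOCl = 1/(1 + 0.4898) = 0.6712.
Free chlorine required for 1.39 ppm HOCl: 1.39 / 0.6712 = 2.071 ppm.
FC to add: 2.071 − 0.2 = 1.871 mg/L as Cl₂.
Cl₂ equivalent: 1.871 mg/L × 1,056,015 L = 1976 g.
Product at 60.5% available Cl: 1976 / 0.605 = 3265 g.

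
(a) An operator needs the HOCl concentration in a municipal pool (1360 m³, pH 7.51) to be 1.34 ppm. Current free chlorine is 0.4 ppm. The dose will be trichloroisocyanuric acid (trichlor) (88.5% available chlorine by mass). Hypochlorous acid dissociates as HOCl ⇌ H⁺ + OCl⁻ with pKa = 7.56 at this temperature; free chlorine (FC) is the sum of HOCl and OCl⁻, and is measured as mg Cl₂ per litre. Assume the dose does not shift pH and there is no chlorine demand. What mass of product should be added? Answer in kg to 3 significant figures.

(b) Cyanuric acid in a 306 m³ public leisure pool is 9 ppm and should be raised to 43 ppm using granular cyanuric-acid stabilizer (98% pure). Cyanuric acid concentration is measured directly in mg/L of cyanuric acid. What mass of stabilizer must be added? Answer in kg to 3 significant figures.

(a) 3.28 kg; (b) 10.6 kg

(a) Volume: 1360 m³ = 1,360,000 L.
(a) [OCl⁻]/[HOCl] = 10^(pH − pKa) = 10^(7.51 − 7.56) = 0.8913; fraction as HOCl = 1/(1 + 0.8913) = 0.5288.
(a) Free chlorine required for 1.34 ppm HOCl: 1.34 / 0.5288 = 2.534 ppm.
(a) FC to add: 2.534 − 0.4 = 2.134 mg/L as Cl₂.
(a) Cl₂ equivalent: 2.134 mg/L × 1,360,000 L = 2903 g.
(a) Product at 88.5% available Cl: 2903 / 0.885 = 3280 g.

(b) Volume: 306 m³ = 306,000 L.
(b) CYA to add: (43 − 9) = 34 mg/L × 306,000 L = 10,400 g cyanuric acid.
(b) At 98% purity: 10,400 / 0.98 = 10,620 g product.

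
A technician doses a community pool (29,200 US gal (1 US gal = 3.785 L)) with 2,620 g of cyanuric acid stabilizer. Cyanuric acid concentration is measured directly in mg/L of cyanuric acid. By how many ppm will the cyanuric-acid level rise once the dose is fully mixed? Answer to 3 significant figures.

Volume: 29,200 US gal × 3.785 L/gal = 110,522 L.
Rise: 2,620 g / 110,522 L × 1000 = 23.71 mg/L.

23.7 ppm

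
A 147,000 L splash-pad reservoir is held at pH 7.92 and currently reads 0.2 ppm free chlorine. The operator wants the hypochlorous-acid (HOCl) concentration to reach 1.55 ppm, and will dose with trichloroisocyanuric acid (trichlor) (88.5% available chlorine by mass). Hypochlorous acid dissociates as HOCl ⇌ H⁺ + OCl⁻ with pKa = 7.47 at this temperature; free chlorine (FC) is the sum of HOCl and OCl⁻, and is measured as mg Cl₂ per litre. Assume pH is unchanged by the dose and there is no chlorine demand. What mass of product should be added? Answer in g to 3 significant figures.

[OCl⁻]/[HOCl] = 10^(pH − pKa) = 10^(7.92 − 7.47) = 2.818; fraction as HOCl = 1/(1 + 2.818) = 0.2619.
Free chlorine required for 1.55 ppm HOCl: 1.55 / 0.2619 = 5.918 ppm.
FC to add: 5.918 − 0.2 = 5.718 mg/L as Cl₂.
Cl₂ equivalent: 5.718 mg/L × 147,000 L = 840.6 g.
Product at 88.5% available Cl: 840.6 / 0.885 = 949.9 g.

950 g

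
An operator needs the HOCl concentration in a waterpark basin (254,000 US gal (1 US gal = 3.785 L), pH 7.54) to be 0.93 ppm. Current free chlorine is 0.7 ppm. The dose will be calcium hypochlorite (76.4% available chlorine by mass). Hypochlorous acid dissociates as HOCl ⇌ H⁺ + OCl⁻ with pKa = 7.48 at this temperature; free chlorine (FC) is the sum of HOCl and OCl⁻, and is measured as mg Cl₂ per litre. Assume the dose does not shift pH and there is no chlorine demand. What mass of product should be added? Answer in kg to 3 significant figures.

Volume: 254,000 US gal × 3.785 L/gal = 961,390 L.
[OCl⁻]/[HOCl] = 10^(pH − pKa) = 10^(7.54 − 7.48) = 1.148; fraction as HOCl = 1/(1 + 1.148) = 0.4655.
Free chlorine required for 0.93 ppm HOCl: 0.93 / 0.4655 = 1.998 ppm.
FC to add: 1.998 − 0.7 = 1.298 mg/L as Cl₂.
Cl₂ equivalent: 1.298 mg/L × 961,390 L = 1248 g.
Product at 76.4% available Cl: 1248 / 0.764 = 1633 g.

1.63 kg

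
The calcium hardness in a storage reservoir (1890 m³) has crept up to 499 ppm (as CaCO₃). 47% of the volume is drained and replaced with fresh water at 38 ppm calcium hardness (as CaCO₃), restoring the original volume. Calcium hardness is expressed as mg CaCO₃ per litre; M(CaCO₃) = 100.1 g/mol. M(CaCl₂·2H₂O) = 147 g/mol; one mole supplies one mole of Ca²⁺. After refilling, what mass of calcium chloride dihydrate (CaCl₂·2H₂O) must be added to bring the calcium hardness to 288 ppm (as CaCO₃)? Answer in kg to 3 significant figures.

Volume: 1890 m³ = 1,890,000 L.
After draining 47% and refilling: 499 × 0.53 + 38 × 0.47 = 282.33 ppm.
Deficit to target: 288 − 282.33 = 5.67 mg/L.
As CaCO₃: 5.67 mg/L × 1,890,000 L = 10,720 g; ÷ 100.1 = 107.1 mol Ca²⁺.
Mass: 107.1 × 147 = 15,740 g.

15.7 kg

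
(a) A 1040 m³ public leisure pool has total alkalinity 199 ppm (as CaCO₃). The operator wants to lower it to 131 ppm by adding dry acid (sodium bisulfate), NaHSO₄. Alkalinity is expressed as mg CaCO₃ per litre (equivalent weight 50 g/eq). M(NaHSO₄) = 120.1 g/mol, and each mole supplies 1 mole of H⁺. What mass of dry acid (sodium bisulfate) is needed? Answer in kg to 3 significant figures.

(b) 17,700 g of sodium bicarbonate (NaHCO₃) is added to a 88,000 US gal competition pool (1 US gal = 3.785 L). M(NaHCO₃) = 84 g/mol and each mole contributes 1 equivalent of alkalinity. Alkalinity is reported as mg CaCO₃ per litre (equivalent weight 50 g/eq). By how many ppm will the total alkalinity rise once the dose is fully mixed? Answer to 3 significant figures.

(a) Volume: 1040 m³ = 1,040,000 L.
(a) Alkalinity to neutralize: (199 − 131) = 68 mg/L as CaCO₃ × 1,040,000 L = 70,720 g as CaCO₃.
(a) Equivalents of H⁺ required: 70,720 ÷ 50 g/eq = 1414 eq = 1414 mol NaHSO₄.
(a) Mass of NaHSO₄: 1414 × 120.1 = 169,900 g.

(b) Volume: 88,000 US gal × 3.785 L/gal = 333,080 L.
(b) Moles of NaHCO₃: 17,700 g ÷ 84 g/mol = 210.7 mol → 210.7 eq of alkalinity.
(b) As CaCO₃: 210.7 eq × 50 g/eq = 10,540 g.
(b) Rise: 10,540 g / 333,080 L × 1000 = 31.63 mg/L.

(a) 170 kg; (b) 31.6 ppm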